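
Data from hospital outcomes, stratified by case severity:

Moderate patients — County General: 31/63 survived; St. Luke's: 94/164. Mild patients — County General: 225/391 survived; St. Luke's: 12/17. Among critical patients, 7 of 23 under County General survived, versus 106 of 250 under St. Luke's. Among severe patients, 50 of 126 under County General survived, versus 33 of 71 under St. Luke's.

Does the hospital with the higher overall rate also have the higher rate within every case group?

No

Moderate: County General 31/63 = 49.2%, St. Luke's 94/164 = 57.3% → St. Luke's
Mild: County General 225/391 = 57.5%, St. Luke's 12/17 = 70.6% → St. Luke's
Critical: County General 7/23 = 30.4%, St. Luke's 106/250 = 42.4% → St. Luke's
Severe: County General 50/126 = 39.7%, St. Luke's 33/71 = 46.5% → St. Luke's
Overall: County General 313/603 = 51.9%, St. Luke's 245/502 = 48.8% → County General
St. Luke's wins each case group but County General wins overall — the comparison reverses. St. Luke's's patients skew toward critical, which has a lower base rate.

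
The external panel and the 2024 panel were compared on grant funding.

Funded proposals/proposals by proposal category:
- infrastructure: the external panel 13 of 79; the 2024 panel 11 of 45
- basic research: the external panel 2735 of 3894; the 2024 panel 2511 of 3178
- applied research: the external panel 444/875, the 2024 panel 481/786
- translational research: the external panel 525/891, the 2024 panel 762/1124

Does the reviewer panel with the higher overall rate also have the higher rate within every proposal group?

Infrastructure: the external panel 13/79 = 16.5%, the 2024 panel 11/45 = 24.4% → the 2024 panel
Basic research: the external panel 2735/3894 = 70.2%, the 2024 panel 2511/3178 = 79.0% → the 2024 panel
Applied research: the external panel 444/875 = 50.7%, the 2024 panel 481/786 = 61.2% → the 2024 panel
Translational research: the external panel 525/891 = 58.9%, the 2024 panel 762/1124 = 67.8% → the 2024 panel
Overall: the external panel 3717/5739 = 64.8%, the 2024 panel 3765/5133 = 73.3% → the 2024 panel
The 2024 panel wins overall and in every proposal group — no reversal.

Yes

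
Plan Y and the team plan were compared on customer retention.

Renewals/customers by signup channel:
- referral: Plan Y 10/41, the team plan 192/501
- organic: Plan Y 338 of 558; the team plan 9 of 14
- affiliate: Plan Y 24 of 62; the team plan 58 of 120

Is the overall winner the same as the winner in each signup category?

Referral: Plan Y 10/41 = 24.4%, the team plan 192/501 = 38.3% → the team plan
Organic: Plan Y 338/558 = 60.6%, the team plan 9/14 = 64.3% → the team plan
Affiliate: Plan Y 24/62 = 38.7%, the team plan 58/120 = 48.3% → the team plan
Overall: Plan Y 372/661 = 56.3%, the team plan 259/635 = 40.8% → Plan Y
The team plan wins each signup group but Plan Y wins overall — the comparison reverses. The team plan's customers skew toward referral, which has a lower base rate.

No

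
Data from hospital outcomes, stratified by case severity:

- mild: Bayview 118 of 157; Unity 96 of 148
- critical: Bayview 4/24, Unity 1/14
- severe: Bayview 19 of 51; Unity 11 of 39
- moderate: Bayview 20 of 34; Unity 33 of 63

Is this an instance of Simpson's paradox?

Mild: Bayview 118/157 = 75.2%, Unity 96/148 = 64.9% → Bayview
Critical: Bayview 4/24 = 16.7%, Unity 1/14 = 7.1% → Bayview
Severe: Bayview 19/51 = 37.3%, Unity 11/39 = 28.2% → Bayview
Moderate: Bayview 20/34 = 58.8%, Unity 33/63 = 52.4% → Bayview
Overall: Bayview 161/266 = 60.5%, Unity 141/264 = 53.4% → Bayview
Bayview wins overall and in every case group — no reversal.

No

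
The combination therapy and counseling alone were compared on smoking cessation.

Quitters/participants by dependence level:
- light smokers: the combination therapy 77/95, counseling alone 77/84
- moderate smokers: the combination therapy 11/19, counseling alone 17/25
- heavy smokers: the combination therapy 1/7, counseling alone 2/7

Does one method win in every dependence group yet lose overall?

Light smokers: the combination therapy 77/95 = 81.1%, counseling alone 77/84 = 91.7% → counseling alone
Moderate smokers: the combination therapy 11/19 = 57.9%, counseling alone 17/25 = 68.0% → counseling alone
Heavy smokers: the combination therapy 1/7 = 14.3%, counseling alone 2/7 = 28.6% → counseling alone
Overall: the combination therapy 89/121 = 73.6%, counseling alone 96/116 = 82.8% → counseling alone
Counseling alone wins overall and in every dependence group — no reversal.

No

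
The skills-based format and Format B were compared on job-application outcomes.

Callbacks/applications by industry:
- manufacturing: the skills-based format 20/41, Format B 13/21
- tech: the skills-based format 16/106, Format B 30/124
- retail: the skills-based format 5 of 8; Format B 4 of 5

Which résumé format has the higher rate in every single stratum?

Manufacturing: the skills-based format 20/41 = 48.8%, Format B 13/21 = 61.9% → Format B
Tech: the skills-based format 16/106 = 15.1%, Format B 30/124 = 24.2% → Format B
Retail: the skills-based format 5/8 = 62.5%, Format B 4/5 = 80.0% → Format B
Format B has the higher rate in all 3 groups.

Format B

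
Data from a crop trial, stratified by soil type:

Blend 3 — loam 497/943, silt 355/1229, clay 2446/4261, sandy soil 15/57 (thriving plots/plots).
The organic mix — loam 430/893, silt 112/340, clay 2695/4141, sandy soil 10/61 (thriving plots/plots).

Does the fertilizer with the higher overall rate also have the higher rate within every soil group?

No

Loam: Blend 3 497/943 = 52.7%, the organic mix 430/893 = 48.2% → Blend 3
Silt: Blend 3 355/1229 = 28.9%, the organic mix 112/340 = 32.9% → the organic mix
Clay: Blend 3 2446/4261 = 57.4%, the organic mix 2695/4141 = 65.1% → the organic mix
Sandy soil: Blend 3 15/57 = 26.3%, the organic mix 10/61 = 16.4% → Blend 3
Overall: Blend 3 3313/6490 = 51.0%, the organic mix 3247/5435 = 59.7% → the organic mix
Neither sweeps: Blend 3 wins 2 of 4 groups, the organic mix wins 2. The organic mix wins overall but not every group — no Simpson reversal.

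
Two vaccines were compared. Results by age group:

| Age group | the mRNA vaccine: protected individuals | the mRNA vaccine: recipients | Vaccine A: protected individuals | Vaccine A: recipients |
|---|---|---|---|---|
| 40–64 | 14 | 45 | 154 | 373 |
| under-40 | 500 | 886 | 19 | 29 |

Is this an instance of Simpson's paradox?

Yes

40–64: the mRNA vaccine 14/45 = 31.1%, Vaccine A 154/373 = 41.3% → Vaccine A
Under-40: the mRNA vaccine 500/886 = 56.4%, Vaccine A 19/29 = 65.5% → Vaccine A
Overall: the mRNA vaccine 514/931 = 55.2%, Vaccine A 173/402 = 43.0% → the mRNA vaccine
Vaccine A wins each age group but the mRNA vaccine wins overall — the comparison reverses. Vaccine A's recipients skew toward 40–64, which has a lower base rate.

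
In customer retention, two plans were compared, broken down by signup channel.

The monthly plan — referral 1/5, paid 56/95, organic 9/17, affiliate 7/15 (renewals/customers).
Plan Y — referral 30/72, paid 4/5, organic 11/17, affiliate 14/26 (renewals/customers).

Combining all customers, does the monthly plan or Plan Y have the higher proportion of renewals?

Referral: the monthly plan 1/5 = 20.0%, Plan Y 30/72 = 41.7% → Plan Y
Paid: the monthly plan 56/95 = 58.9%, Plan Y 4/5 = 80.0% → Plan Y
Organic: the monthly plan 9/17 = 52.9%, Plan Y 11/17 = 64.7% → Plan Y
Affiliate: the monthly plan 7/15 = 46.7%, Plan Y 14/26 = 53.8% → Plan Y
Overall: the monthly plan 73/132 = 55.3%, Plan Y 59/120 = 49.2% → the monthly plan
(Plan Y wins every signup group but the monthly plan wins overall — Plan Y's customers skew toward the low-rate referral group.)

the monthly plan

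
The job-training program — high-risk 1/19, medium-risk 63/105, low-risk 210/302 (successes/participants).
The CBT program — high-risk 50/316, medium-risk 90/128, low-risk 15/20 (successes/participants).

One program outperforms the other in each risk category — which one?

High-risk: the job-training program 1/19 = 5.3%, the CBT program 50/316 = 15.8% → the CBT program
Medium-risk: the job-training program 63/105 = 60.0%, the CBT program 90/128 = 70.3% → the CBT program
Low-risk: the job-training program 210/302 = 69.5%, the CBT program 15/20 = 75.0% → the CBT program
The CBT program has the higher rate in all 3 groups.

the CBT program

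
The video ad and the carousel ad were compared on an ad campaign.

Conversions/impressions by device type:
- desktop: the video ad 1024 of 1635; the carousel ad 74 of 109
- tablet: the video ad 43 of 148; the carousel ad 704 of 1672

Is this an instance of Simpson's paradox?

Desktop: the video ad 1024/1635 = 62.6%, the carousel ad 74/109 = 67.9% → the carousel ad
Tablet: the video ad 43/148 = 29.1%, the carousel ad 704/1672 = 42.1% → the carousel ad
Overall: the video ad 1067/1783 = 59.8%, the carousel ad 778/1781 = 43.7% → the video ad
The carousel ad wins each device group but the video ad wins overall — the comparison reverses. The carousel ad's impressions skew toward tablet, which has a lower base rate.

Yes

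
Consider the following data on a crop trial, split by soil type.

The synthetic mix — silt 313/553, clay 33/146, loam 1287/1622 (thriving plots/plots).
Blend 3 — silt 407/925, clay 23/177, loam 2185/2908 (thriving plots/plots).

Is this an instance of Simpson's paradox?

Silt: the synthetic mix 313/553 = 56.6%, Blend 3 407/925 = 44.0% → the synthetic mix
Clay: the synthetic mix 33/146 = 22.6%, Blend 3 23/177 = 13.0% → the synthetic mix
Loam: the synthetic mix 1287/1622 = 79.3%, Blend 3 2185/2908 = 75.1% → the synthetic mix
Overall: the synthetic mix 1633/2321 = 70.4%, Blend 3 2615/4010 = 65.2% → the synthetic mix
The synthetic mix wins overall and in every soil group — no reversal.

No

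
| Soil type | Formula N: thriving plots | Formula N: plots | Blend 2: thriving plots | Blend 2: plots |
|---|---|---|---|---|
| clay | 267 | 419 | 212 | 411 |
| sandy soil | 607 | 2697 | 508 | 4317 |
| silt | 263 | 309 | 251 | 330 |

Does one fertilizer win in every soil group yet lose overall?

Clay: Formula N 267/419 = 63.7%, Blend 2 212/411 = 51.6% → Formula N
Sandy soil: Formula N 607/2697 = 22.5%, Blend 2 508/4317 = 11.8% → Formula N
Silt: Formula N 263/309 = 85.1%, Blend 2 251/330 = 76.1% → Formula N
Overall: Formula N 1137/3425 = 33.2%, Blend 2 971/5058 = 19.2% → Formula N
Formula N wins overall and in every soil group — no reversal.

No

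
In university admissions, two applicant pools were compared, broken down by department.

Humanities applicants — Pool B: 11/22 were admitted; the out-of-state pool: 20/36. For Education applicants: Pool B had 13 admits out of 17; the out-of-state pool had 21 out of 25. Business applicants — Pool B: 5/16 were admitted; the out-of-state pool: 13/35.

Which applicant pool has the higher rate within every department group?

the out-of-state pool

Humanities: Pool B 11/22 = 50.0%, the out-of-state pool 20/36 = 55.6% → the out-of-state pool
Education: Pool B 13/17 = 76.5%, the out-of-state pool 21/25 = 84.0% → the out-of-state pool
Business: Pool B 5/16 = 31.2%, the out-of-state pool 13/35 = 37.1% → the out-of-state pool
The out-of-state pool has the higher rate in all 3 groups.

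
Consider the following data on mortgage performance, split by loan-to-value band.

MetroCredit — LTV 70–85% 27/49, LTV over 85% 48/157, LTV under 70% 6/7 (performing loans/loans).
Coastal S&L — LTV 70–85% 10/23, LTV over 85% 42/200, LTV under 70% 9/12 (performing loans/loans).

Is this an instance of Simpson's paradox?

No

LTV 70–85%: MetroCredit 27/49 = 55.1%, Coastal S&L 10/23 = 43.5% → MetroCredit
LTV over 85%: MetroCredit 48/157 = 30.6%, Coastal S&L 42/200 = 21.0% → MetroCredit
LTV under 70%: MetroCredit 6/7 = 85.7%, Coastal S&L 9/12 = 75.0% → MetroCredit
Overall: MetroCredit 81/213 = 38.0%, Coastal S&L 61/235 = 26.0% → MetroCredit
MetroCredit wins overall and in every loan-to-value group — no reversal.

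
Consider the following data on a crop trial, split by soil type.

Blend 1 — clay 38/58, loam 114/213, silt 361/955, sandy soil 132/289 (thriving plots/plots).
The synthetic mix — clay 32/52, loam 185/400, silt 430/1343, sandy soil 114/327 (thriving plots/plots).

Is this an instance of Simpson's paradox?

Clay: Blend 1 38/58 = 65.5%, the synthetic mix 32/52 = 61.5% → Blend 1
Loam: Blend 1 114/213 = 53.5%, the synthetic mix 185/400 = 46.2% → Blend 1
Silt: Blend 1 361/955 = 37.8%, the synthetic mix 430/1343 = 32.0% → Blend 1
Sandy soil: Blend 1 132/289 = 45.7%, the synthetic mix 114/327 = 34.9% → Blend 1
Overall: Blend 1 645/1515 = 42.6%, the synthetic mix 761/2122 = 35.9% → Blend 1
Blend 1 wins overall and in every soil group — no reversal.

No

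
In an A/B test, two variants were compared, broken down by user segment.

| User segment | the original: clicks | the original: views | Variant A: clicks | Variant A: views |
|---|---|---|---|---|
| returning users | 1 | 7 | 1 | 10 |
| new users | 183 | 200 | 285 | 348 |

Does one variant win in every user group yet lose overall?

Returning users: the original 1/7 = 14.3%, Variant A 1/10 = 10.0% → the original
New users: the original 183/200 = 91.5%, Variant A 285/348 = 81.9% → the original
Overall: the original 184/207 = 88.9%, Variant A 286/358 = 79.9% → the original
The original wins overall and in every user group — no reversal.

No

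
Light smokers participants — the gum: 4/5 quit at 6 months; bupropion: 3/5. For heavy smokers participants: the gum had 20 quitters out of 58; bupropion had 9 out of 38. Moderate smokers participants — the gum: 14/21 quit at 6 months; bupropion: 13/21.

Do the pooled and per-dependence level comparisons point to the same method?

Yes

Light smokers: the gum 4/5 = 80.0%, bupropion 3/5 = 60.0% → the gum
Heavy smokers: the gum 20/58 = 34.5%, bupropion 9/38 = 23.7% → the gum
Moderate smokers: the gum 14/21 = 66.7%, bupropion 13/21 = 61.9% → the gum
Overall: the gum 38/84 = 45.2%, bupropion 25/64 = 39.1% → the gum
The gum wins overall and in every dependence group — no reversal.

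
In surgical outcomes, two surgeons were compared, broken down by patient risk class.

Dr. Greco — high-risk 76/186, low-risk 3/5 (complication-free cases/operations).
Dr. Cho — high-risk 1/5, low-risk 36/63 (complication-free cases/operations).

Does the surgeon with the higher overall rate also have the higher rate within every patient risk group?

High-risk: Dr. Greco 76/186 = 40.9%, Dr. Cho 1/5 = 20.0% → Dr. Greco
Low-risk: Dr. Greco 3/5 = 60.0%, Dr. Cho 36/63 = 57.1% → Dr. Greco
Overall: Dr. Greco 79/191 = 41.4%, Dr. Cho 37/68 = 54.4% → Dr. Cho
Dr. Greco wins each patient risk group but Dr. Cho wins overall — the comparison reverses. Dr. Greco's operations skew toward high-risk, which has a lower base rate.

No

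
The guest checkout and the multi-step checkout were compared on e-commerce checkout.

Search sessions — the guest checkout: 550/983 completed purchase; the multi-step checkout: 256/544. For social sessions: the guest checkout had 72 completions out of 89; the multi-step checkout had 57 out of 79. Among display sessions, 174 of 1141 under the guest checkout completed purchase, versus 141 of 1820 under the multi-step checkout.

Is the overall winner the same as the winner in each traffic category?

Yes

Search: the guest checkout 550/983 = 56.0%, the multi-step checkout 256/544 = 47.1% → the guest checkout
Social: the guest checkout 72/89 = 80.9%, the multi-step checkout 57/79 = 72.2% → the guest checkout
Display: the guest checkout 174/1141 = 15.2%, the multi-step checkout 141/1820 = 7.7% → the guest checkout
Overall: the guest checkout 796/2213 = 36.0%, the multi-step checkout 454/2443 = 18.6% → the guest checkout
The guest checkout wins overall and in every traffic group — no reversal.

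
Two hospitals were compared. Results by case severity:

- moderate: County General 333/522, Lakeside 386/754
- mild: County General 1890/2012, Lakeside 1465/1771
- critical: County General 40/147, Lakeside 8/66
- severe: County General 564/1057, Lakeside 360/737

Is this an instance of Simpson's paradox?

Moderate: County General 333/522 = 63.8%, Lakeside 386/754 = 51.2% → County General
Mild: County General 1890/2012 = 93.9%, Lakeside 1465/1771 = 82.7% → County General
Critical: County General 40/147 = 27.2%, Lakeside 8/66 = 12.1% → County General
Severe: County General 564/1057 = 53.4%, Lakeside 360/737 = 48.8% → County General
Overall: County General 2827/3738 = 75.6%, Lakeside 2219/3328 = 66.7% → County General
County General wins overall and in every case group — no reversal.

No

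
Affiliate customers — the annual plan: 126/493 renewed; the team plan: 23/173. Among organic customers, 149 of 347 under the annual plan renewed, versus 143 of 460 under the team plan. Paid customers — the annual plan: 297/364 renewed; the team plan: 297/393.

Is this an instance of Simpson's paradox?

No

Affiliate: the annual plan 126/493 = 25.6%, the team plan 23/173 = 13.3% → the annual plan
Organic: the annual plan 149/347 = 42.9%, the team plan 143/460 = 31.1% → the annual plan
Paid: the annual plan 297/364 = 81.6%, the team plan 297/393 = 75.6% → the annual plan
Overall: the annual plan 572/1204 = 47.5%, the team plan 463/1026 = 45.1% → the annual plan
The annual plan wins overall and in every signup group — no reversal.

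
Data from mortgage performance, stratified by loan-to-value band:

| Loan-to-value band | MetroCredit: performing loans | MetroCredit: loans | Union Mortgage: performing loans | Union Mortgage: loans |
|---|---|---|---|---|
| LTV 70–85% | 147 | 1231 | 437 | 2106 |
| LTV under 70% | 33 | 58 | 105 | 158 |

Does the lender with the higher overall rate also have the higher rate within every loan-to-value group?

Yes

LTV 70–85%: MetroCredit 147/1231 = 11.9%, Union Mortgage 437/2106 = 20.8% → Union Mortgage
LTV under 70%: MetroCredit 33/58 = 56.9%, Union Mortgage 105/158 = 66.5% → Union Mortgage
Overall: MetroCredit 180/1289 = 14.0%, Union Mortgage 542/2264 = 23.9% → Union Mortgage
Union Mortgage wins overall and in every loan-to-value group — no reversal.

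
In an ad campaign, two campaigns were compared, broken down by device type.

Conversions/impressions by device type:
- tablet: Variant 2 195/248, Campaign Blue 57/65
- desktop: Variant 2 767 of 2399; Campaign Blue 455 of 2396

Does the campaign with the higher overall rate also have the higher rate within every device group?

No

Tablet: Variant 2 195/248 = 78.6%, Campaign Blue 57/65 = 87.7% → Campaign Blue
Desktop: Variant 2 767/2399 = 32.0%, Campaign Blue 455/2396 = 19.0% → Variant 2
Overall: Variant 2 962/2647 = 36.3%, Campaign Blue 512/2461 = 20.8% → Variant 2
Neither sweeps: Variant 2 wins 1 of 2 groups, Campaign Blue wins 1. Variant 2 wins overall but not every group — no Simpson reversal.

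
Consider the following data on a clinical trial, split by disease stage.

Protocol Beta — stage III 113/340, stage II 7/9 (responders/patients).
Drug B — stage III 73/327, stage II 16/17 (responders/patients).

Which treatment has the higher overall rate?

Stage III: Protocol Beta 113/340 = 33.2%, Drug B 73/327 = 22.3% → Protocol Beta
Stage II: Protocol Beta 7/9 = 77.8%, Drug B 16/17 = 94.1% → Drug B
Overall: Protocol Beta 120/349 = 34.4%, Drug B 89/344 = 25.9% → Protocol Beta
(Neither sweeps every disease group, but Protocol Beta has the higher pooled rate.)

Protocol Beta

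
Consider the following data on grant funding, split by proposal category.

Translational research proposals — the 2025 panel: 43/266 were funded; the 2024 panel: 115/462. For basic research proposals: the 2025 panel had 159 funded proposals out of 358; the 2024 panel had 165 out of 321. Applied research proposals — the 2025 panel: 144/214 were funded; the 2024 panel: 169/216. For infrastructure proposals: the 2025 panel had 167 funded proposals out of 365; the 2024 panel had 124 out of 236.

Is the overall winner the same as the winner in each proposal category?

Yes

Translational research: the 2025 panel 43/266 = 16.2%, the 2024 panel 115/462 = 24.9% → the 2024 panel
Basic research: the 2025 panel 159/358 = 44.4%, the 2024 panel 165/321 = 51.4% → the 2024 panel
Applied research: the 2025 panel 144/214 = 67.3%, the 2024 panel 169/216 = 78.2% → the 2024 panel
Infrastructure: the 2025 panel 167/365 = 45.8%, the 2024 panel 124/236 = 52.5% → the 2024 panel
Overall: the 2025 panel 513/1203 = 42.6%, the 2024 panel 573/1235 = 46.4% → the 2024 panel
The 2024 panel wins overall and in every proposal group — no reversal.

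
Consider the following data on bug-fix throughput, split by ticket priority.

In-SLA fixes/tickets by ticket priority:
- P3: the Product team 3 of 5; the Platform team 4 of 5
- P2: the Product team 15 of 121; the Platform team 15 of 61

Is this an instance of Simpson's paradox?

P3: the Product team 3/5 = 60.0%, the Platform team 4/5 = 80.0% → the Platform team
P2: the Product team 15/121 = 12.4%, the Platform team 15/61 = 24.6% → the Platform team
Overall: the Product team 18/126 = 14.3%, the Platform team 19/66 = 28.8% → the Platform team
The Platform team wins overall and in every ticket group — no reversal.

No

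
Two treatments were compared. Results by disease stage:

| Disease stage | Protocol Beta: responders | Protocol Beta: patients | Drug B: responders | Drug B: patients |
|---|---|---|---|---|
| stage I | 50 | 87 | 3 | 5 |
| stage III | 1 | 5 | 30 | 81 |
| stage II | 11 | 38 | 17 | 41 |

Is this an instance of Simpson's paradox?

Stage I: Protocol Beta 50/87 = 57.5%, Drug B 3/5 = 60.0% → Drug B
Stage III: Protocol Beta 1/5 = 20.0%, Drug B 30/81 = 37.0% → Drug B
Stage II: Protocol Beta 11/38 = 28.9%, Drug B 17/41 = 41.5% → Drug B
Overall: Protocol Beta 62/130 = 47.7%, Drug B 50/127 = 39.4% → Protocol Beta
Drug B wins each disease group but Protocol Beta wins overall — the comparison reverses. Drug B's patients skew toward stage III, which has a lower base rate.

Yes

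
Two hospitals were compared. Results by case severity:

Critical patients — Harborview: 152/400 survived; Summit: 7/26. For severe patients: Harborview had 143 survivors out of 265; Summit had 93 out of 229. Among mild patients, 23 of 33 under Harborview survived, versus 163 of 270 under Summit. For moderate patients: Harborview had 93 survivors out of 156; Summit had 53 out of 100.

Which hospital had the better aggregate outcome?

Critical: Harborview 152/400 = 38.0%, Summit 7/26 = 26.9% → Harborview
Severe: Harborview 143/265 = 54.0%, Summit 93/229 = 40.6% → Harborview
Mild: Harborview 23/33 = 69.7%, Summit 163/270 = 60.4% → Harborview
Moderate: Harborview 93/156 = 59.6%, Summit 53/100 = 53.0% → Harborview
Overall: Harborview 411/854 = 48.1%, Summit 316/625 = 50.6% → Summit
(Harborview wins every case group but Summit wins overall — Harborview's patients skew toward the low-rate critical group.)

Summit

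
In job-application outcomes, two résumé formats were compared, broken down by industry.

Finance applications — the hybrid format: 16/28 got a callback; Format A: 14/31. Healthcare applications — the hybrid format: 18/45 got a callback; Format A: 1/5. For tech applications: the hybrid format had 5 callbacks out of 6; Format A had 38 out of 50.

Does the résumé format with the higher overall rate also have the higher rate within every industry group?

No

Finance: the hybrid format 16/28 = 57.1%, Format A 14/31 = 45.2% → the hybrid format
Healthcare: the hybrid format 18/45 = 40.0%, Format A 1/5 = 20.0% → the hybrid format
Tech: the hybrid format 5/6 = 83.3%, Format A 38/50 = 76.0% → the hybrid format
Overall: the hybrid format 39/79 = 49.4%, Format A 53/86 = 61.6% → Format A
The hybrid format wins each industry group but Format A wins overall — the comparison reverses. The hybrid format's applications skew toward healthcare, which has a lower base rate.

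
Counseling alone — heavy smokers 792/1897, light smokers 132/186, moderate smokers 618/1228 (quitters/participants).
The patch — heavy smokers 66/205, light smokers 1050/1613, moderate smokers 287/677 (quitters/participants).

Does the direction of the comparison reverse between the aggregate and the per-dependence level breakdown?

Heavy smokers: counseling alone 792/1897 = 41.8%, the patch 66/205 = 32.2% → counseling alone
Light smokers: counseling alone 132/186 = 71.0%, the patch 1050/1613 = 65.1% → counseling alone
Moderate smokers: counseling alone 618/1228 = 50.3%, the patch 287/677 = 42.4% → counseling alone
Overall: counseling alone 1542/3311 = 46.6%, the patch 1403/2495 = 56.2% → the patch
Counseling alone wins each dependence group but the patch wins overall — the comparison reverses. Counseling alone's participants skew toward heavy smokers, which has a lower base rate.

Yes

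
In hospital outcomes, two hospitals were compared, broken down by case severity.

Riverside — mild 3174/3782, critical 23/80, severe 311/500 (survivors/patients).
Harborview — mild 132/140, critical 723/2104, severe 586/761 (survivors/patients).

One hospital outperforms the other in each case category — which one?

Harborview

Mild: Riverside 3174/3782 = 83.9%, Harborview 132/140 = 94.3% → Harborview
Critical: Riverside 23/80 = 28.8%, Harborview 723/2104 = 34.4% → Harborview
Severe: Riverside 311/500 = 62.2%, Harborview 586/761 = 77.0% → Harborview
Harborview has the higher rate in all 3 groups.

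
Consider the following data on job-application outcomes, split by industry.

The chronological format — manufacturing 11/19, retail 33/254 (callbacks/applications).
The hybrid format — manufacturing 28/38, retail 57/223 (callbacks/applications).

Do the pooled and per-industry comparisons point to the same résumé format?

Yes

Manufacturing: the chronological format 11/19 = 57.9%, the hybrid format 28/38 = 73.7% → the hybrid format
Retail: the chronological format 33/254 = 13.0%, the hybrid format 57/223 = 25.6% → the hybrid format
Overall: the chronological format 44/273 = 16.1%, the hybrid format 85/261 = 32.6% → the hybrid format
The hybrid format wins overall and in every industry group — no reversal.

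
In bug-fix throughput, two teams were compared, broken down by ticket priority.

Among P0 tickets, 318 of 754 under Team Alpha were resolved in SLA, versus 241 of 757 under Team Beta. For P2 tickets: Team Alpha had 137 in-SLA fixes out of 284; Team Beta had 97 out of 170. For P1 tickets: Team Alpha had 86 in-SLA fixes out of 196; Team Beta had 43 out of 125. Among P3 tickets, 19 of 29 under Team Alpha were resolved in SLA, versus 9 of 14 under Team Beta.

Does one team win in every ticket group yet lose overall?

P0: Team Alpha 318/754 = 42.2%, Team Beta 241/757 = 31.8% → Team Alpha
P2: Team Alpha 137/284 = 48.2%, Team Beta 97/170 = 57.1% → Team Beta
P1: Team Alpha 86/196 = 43.9%, Team Beta 43/125 = 34.4% → Team Alpha
P3: Team Alpha 19/29 = 65.5%, Team Beta 9/14 = 64.3% → Team Alpha
Overall: Team Alpha 560/1263 = 44.3%, Team Beta 390/1066 = 36.6% → Team Alpha
Neither sweeps: Team Alpha wins 3 of 4 groups, Team Beta wins 1. Team Alpha wins overall but not every group — no Simpson reversal.

No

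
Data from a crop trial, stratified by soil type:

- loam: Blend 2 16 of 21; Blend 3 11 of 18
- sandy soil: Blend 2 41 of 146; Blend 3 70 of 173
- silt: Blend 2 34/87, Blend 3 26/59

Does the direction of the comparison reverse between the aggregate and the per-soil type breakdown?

No

Loam: Blend 2 16/21 = 76.2%, Blend 3 11/18 = 61.1% → Blend 2
Sandy soil: Blend 2 41/146 = 28.1%, Blend 3 70/173 = 40.5% → Blend 3
Silt: Blend 2 34/87 = 39.1%, Blend 3 26/59 = 44.1% → Blend 3
Overall: Blend 2 91/254 = 35.8%, Blend 3 107/250 = 42.8% → Blend 3
Neither sweeps: Blend 2 wins 1 of 3 groups, Blend 3 wins 2. Blend 3 wins overall but not every group — no Simpson reversal.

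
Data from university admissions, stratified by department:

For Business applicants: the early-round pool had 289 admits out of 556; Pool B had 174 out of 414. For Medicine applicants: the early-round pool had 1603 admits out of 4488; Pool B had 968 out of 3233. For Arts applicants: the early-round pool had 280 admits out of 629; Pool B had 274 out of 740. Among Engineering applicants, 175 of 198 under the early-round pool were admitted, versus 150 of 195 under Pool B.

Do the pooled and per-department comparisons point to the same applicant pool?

Yes

Business: the early-round pool 289/556 = 52.0%, Pool B 174/414 = 42.0% → the early-round pool
Medicine: the early-round pool 1603/4488 = 35.7%, Pool B 968/3233 = 29.9% → the early-round pool
Arts: the early-round pool 280/629 = 44.5%, Pool B 274/740 = 37.0% → the early-round pool
Engineering: the early-round pool 175/198 = 88.4%, Pool B 150/195 = 76.9% → the early-round pool
Overall: the early-round pool 2347/5871 = 40.0%, Pool B 1566/4582 = 34.2% → the early-round pool
The early-round pool wins overall and in every department group — no reversal.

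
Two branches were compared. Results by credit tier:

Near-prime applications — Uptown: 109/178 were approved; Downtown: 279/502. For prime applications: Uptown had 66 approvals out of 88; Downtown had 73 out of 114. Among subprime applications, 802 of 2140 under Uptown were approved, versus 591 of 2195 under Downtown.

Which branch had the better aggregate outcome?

Near-prime: Uptown 109/178 = 61.2%, Downtown 279/502 = 55.6% → Uptown
Prime: Uptown 66/88 = 75.0%, Downtown 73/114 = 64.0% → Uptown
Subprime: Uptown 802/2140 = 37.5%, Downtown 591/2195 = 26.9% → Uptown
Overall: Uptown 977/2406 = 40.6%, Downtown 943/2811 = 33.5% → Uptown

Uptown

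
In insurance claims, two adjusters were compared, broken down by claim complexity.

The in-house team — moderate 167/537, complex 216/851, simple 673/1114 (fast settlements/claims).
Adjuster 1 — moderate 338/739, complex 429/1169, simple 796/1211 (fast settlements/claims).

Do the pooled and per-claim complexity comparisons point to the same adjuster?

Moderate: the in-house team 167/537 = 31.1%, Adjuster 1 338/739 = 45.7% → Adjuster 1
Complex: the in-house team 216/851 = 25.4%, Adjuster 1 429/1169 = 36.7% → Adjuster 1
Simple: the in-house team 673/1114 = 60.4%, Adjuster 1 796/1211 = 65.7% → Adjuster 1
Overall: the in-house team 1056/2502 = 42.2%, Adjuster 1 1563/3119 = 50.1% → Adjuster 1
Adjuster 1 wins overall and in every claim group — no reversal.

Yes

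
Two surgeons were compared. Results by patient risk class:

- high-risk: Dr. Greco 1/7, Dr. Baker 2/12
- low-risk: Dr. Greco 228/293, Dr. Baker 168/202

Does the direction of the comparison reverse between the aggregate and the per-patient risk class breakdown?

No

High-risk: Dr. Greco 1/7 = 14.3%, Dr. Baker 2/12 = 16.7% → Dr. Baker
Low-risk: Dr. Greco 228/293 = 77.8%, Dr. Baker 168/202 = 83.2% → Dr. Baker
Overall: Dr. Greco 229/300 = 76.3%, Dr. Baker 170/214 = 79.4% → Dr. Baker
Dr. Baker wins overall and in every patient risk group — no reversal.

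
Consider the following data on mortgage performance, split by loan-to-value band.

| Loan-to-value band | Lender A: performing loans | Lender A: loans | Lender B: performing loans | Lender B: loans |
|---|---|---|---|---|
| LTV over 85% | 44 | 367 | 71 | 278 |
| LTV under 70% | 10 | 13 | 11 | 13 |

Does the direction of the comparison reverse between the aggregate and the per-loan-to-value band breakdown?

No

LTV over 85%: Lender A 44/367 = 12.0%, Lender B 71/278 = 25.5% → Lender B
LTV under 70%: Lender A 10/13 = 76.9%, Lender B 11/13 = 84.6% → Lender B
Overall: Lender A 54/380 = 14.2%, Lender B 82/291 = 28.2% → Lender B
Lender B wins overall and in every loan-to-value group — no reversal.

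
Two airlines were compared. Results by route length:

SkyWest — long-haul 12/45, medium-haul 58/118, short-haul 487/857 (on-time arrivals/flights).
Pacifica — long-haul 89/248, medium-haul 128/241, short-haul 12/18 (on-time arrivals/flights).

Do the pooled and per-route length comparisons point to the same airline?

No

Long-haul: SkyWest 12/45 = 26.7%, Pacifica 89/248 = 35.9% → Pacifica
Medium-haul: SkyWest 58/118 = 49.2%, Pacifica 128/241 = 53.1% → Pacifica
Short-haul: SkyWest 487/857 = 56.8%, Pacifica 12/18 = 66.7% → Pacifica
Overall: SkyWest 557/1020 = 54.6%, Pacifica 229/507 = 45.2% → SkyWest
Pacifica wins each route group but SkyWest wins overall — the comparison reverses. Pacifica's flights skew toward long-haul, which has a lower base rate.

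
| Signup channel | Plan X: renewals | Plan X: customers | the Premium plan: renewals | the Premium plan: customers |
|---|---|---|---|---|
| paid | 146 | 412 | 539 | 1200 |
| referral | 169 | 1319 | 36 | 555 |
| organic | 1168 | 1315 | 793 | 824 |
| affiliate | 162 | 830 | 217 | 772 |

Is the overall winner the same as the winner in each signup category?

Paid: Plan X 146/412 = 35.4%, the Premium plan 539/1200 = 44.9% → the Premium plan
Referral: Plan X 169/1319 = 12.8%, the Premium plan 36/555 = 6.5% → Plan X
Organic: Plan X 1168/1315 = 88.8%, the Premium plan 793/824 = 96.2% → the Premium plan
Affiliate: Plan X 162/830 = 19.5%, the Premium plan 217/772 = 28.1% → the Premium plan
Overall: Plan X 1645/3876 = 42.4%, the Premium plan 1585/3351 = 47.3% → the Premium plan
Neither sweeps: Plan X wins 1 of 4 groups, the Premium plan wins 3. The Premium plan wins overall but not every group — no Simpson reversal.

No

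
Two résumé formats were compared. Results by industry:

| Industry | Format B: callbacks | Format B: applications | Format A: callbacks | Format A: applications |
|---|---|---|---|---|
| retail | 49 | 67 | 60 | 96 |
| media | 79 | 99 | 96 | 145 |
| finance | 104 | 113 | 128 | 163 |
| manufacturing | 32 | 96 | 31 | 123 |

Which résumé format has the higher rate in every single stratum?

Retail: Format B 49/67 = 73.1%, Format A 60/96 = 62.5% → Format B
Media: Format B 79/99 = 79.8%, Format A 96/145 = 66.2% → Format B
Finance: Format B 104/113 = 92.0%, Format A 128/163 = 78.5% → Format B
Manufacturing: Format B 32/96 = 33.3%, Format A 31/123 = 25.2% → Format B
Format B has the higher rate in all 4 groups.

Format B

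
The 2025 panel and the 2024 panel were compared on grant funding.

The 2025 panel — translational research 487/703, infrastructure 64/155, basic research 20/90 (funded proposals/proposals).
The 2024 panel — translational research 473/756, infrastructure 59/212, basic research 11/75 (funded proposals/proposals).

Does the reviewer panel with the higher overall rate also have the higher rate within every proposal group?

Translational research: the 2025 panel 487/703 = 69.3%, the 2024 panel 473/756 = 62.6% → the 2025 panel
Infrastructure: the 2025 panel 64/155 = 41.3%, the 2024 panel 59/212 = 27.8% → the 2025 panel
Basic research: the 2025 panel 20/90 = 22.2%, the 2024 panel 11/75 = 14.7% → the 2025 panel
Overall: the 2025 panel 571/948 = 60.2%, the 2024 panel 543/1043 = 52.1% → the 2025 panel
The 2025 panel wins overall and in every proposal group — no reversal.

Yes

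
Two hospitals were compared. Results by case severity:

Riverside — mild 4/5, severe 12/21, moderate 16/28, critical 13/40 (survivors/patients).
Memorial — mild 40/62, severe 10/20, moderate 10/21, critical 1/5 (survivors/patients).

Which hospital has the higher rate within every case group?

Riverside

Mild: Riverside 4/5 = 80.0%, Memorial 40/62 = 64.5% → Riverside
Severe: Riverside 12/21 = 57.1%, Memorial 10/20 = 50.0% → Riverside
Moderate: Riverside 16/28 = 57.1%, Memorial 10/21 = 47.6% → Riverside
Critical: Riverside 13/40 = 32.5%, Memorial 1/5 = 20.0% → Riverside
Riverside has the higher rate in all 4 groups.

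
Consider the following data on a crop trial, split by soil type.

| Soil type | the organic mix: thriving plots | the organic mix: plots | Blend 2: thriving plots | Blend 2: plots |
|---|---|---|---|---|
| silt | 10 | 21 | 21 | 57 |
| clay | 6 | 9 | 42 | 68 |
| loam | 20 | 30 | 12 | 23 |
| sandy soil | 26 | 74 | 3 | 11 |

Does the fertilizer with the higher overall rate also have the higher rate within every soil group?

No

Silt: the organic mix 10/21 = 47.6%, Blend 2 21/57 = 36.8% → the organic mix
Clay: the organic mix 6/9 = 66.7%, Blend 2 42/68 = 61.8% → the organic mix
Loam: the organic mix 20/30 = 66.7%, Blend 2 12/23 = 52.2% → the organic mix
Sandy soil: the organic mix 26/74 = 35.1%, Blend 2 3/11 = 27.3% → the organic mix
Overall: the organic mix 62/134 = 46.3%, Blend 2 78/159 = 49.1% → Blend 2
The organic mix wins each soil group but Blend 2 wins overall — the comparison reverses. The organic mix's plots skew toward sandy soil, which has a lower base rate.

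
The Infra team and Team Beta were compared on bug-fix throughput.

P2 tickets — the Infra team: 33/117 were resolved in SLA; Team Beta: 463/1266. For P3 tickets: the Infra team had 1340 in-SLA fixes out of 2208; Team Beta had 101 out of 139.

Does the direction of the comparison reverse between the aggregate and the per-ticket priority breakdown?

P2: the Infra team 33/117 = 28.2%, Team Beta 463/1266 = 36.6% → Team Beta
P3: the Infra team 1340/2208 = 60.7%, Team Beta 101/139 = 72.7% → Team Beta
Overall: the Infra team 1373/2325 = 59.1%, Team Beta 564/1405 = 40.1% → the Infra team
Team Beta wins each ticket group but the Infra team wins overall — the comparison reverses. Team Beta's tickets skew toward P2, which has a lower base rate.

Yes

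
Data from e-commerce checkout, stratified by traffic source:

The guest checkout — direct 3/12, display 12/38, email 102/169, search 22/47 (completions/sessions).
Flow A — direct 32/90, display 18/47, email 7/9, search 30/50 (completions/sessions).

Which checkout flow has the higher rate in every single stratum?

Flow A

Direct: the guest checkout 3/12 = 25.0%, Flow A 32/90 = 35.6% → Flow A
Display: the guest checkout 12/38 = 31.6%, Flow A 18/47 = 38.3% → Flow A
Email: the guest checkout 102/169 = 60.4%, Flow A 7/9 = 77.8% → Flow A
Search: the guest checkout 22/47 = 46.8%, Flow A 30/50 = 60.0% → Flow A
Flow A has the higher rate in all 4 groups.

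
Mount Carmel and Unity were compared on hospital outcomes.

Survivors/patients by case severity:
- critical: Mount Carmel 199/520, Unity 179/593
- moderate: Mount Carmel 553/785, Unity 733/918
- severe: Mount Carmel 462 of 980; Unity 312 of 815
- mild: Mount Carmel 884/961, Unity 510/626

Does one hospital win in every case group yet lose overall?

Critical: Mount Carmel 199/520 = 38.3%, Unity 179/593 = 30.2% → Mount Carmel
Moderate: Mount Carmel 553/785 = 70.4%, Unity 733/918 = 79.8% → Unity
Severe: Mount Carmel 462/980 = 47.1%, Unity 312/815 = 38.3% → Mount Carmel
Mild: Mount Carmel 884/961 = 92.0%, Unity 510/626 = 81.5% → Mount Carmel
Overall: Mount Carmel 2098/3246 = 64.6%, Unity 1734/2952 = 58.7% → Mount Carmel
Neither sweeps: Mount Carmel wins 3 of 4 groups, Unity wins 1. Mount Carmel wins overall but not every group — no Simpson reversal.

No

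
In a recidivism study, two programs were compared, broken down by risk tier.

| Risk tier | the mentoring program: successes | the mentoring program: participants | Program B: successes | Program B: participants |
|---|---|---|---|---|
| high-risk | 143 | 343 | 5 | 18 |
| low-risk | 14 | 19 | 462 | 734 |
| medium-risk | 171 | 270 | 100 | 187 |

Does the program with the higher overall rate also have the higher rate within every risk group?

High-risk: the mentoring program 143/343 = 41.7%, Program B 5/18 = 27.8% → the mentoring program
Low-risk: the mentoring program 14/19 = 73.7%, Program B 462/734 = 62.9% → the mentoring program
Medium-risk: the mentoring program 171/270 = 63.3%, Program B 100/187 = 53.5% → the mentoring program
Overall: the mentoring program 328/632 = 51.9%, Program B 567/939 = 60.4% → Program B
The mentoring program wins each risk group but Program B wins overall — the comparison reverses. The mentoring program's participants skew toward high-risk, which has a lower base rate.

No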